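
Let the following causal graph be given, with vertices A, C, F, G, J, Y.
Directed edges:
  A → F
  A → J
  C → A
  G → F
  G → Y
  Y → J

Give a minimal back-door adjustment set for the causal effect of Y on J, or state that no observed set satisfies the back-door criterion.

Y→J: minimal back-door set ∅.

desc(Y)\{Y}={J}; candidates ⊆ {A,C,F,G}.
∅: Y⊥J given ∅ in G with Y→· removed — back-door holds.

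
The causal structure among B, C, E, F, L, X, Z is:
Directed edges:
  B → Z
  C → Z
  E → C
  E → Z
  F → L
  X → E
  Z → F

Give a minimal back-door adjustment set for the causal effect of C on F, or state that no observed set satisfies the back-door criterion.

desc(C)\{C}={F,L,Z}; candidates ⊆ {B,E,X}.
size 0: {}; under {} C still reaches {E,F,L,X,Z} ∋ F.
{E}: C⊥F given {E} in G with C→· removed — back-door holds.

C→F: minimal back-door set {E}.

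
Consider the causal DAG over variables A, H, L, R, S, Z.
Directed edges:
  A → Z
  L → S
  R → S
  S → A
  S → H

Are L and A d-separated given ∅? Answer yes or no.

Bayes-Ball from L | ∅ reaches {A,H,S,Z}.
A ∈ reach(L|∅) ⇒ L ⊥̸ A | ∅.

No — L and A are d-connected given ∅.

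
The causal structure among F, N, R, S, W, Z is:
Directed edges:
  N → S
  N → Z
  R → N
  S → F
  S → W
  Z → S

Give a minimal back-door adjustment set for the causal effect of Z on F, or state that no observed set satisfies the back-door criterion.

Z→F: minimal back-door set {N}.

desc(Z)\{Z}={F,S,W}; candidates ⊆ {N,R}.
size 0: {}; under {} Z still reaches {F,N,R,S,W} ∋ F.
{N}: Z⊥F given {N} in G with Z→· removed — back-door holds.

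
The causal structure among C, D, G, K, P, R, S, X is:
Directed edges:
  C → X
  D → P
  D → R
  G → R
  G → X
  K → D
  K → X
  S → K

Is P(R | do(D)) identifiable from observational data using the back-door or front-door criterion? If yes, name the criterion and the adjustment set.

desc(D)\{D}={P,R}; candidates ⊆ {C,G,K,S,X}.
∅: D⊥R given ∅ in G with D→· removed — back-door holds.
P(R|do(D)) = P(R|D) — no adjustment needed.

P(R|do(D)): backdoor, adjust for ∅.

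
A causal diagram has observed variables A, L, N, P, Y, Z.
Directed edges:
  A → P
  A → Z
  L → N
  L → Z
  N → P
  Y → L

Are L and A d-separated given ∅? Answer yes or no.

Yes — L ⊥ A | ∅.

Bayes-Ball from L | ∅ reaches {N,P,Y,Z}.
A ∉ reach(L|∅) ⇒ L ⊥ A | ∅.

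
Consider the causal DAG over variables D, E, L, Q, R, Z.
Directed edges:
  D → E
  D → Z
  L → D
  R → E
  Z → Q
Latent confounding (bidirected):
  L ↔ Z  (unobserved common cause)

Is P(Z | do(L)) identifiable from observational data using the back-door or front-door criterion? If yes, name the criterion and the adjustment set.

P(Z|do(L)): frontdoor, adjust for {D}.

desc(L)\{L}={D,E,Q,Z}; candidates ⊆ {R}.
L↔Z: latent back-door arc(s) into L.
size 0: {}; under {} L still reaches {Q,Z} ∋ Z.
size 1: {R}; under {R} L still reaches {Q,Z} ∋ Z.
L↔Z cannot be blocked by any observed set — no back-door set.
{D}: (i) intercepts every directed L→Z path; (ii) no back-door L→{D}; (iii) {L} blocks every back-door {D}→Z. Front-door holds.
P(Z|do(L)) = Σ_{D} P(D|L) Σ_{L'} P(Z|D,L')P(L').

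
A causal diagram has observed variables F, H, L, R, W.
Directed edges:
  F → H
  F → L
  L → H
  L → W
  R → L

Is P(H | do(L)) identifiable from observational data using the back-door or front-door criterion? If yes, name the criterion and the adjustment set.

desc(L)\{L}={H,W}; candidates ⊆ {F,R}.
size 0: {}; under {} L still reaches {F,H,R} ∋ H.
{F}: L⊥H given {F} in G with L→· removed — back-door holds.
P(H|do(L)) = Σ_{F} P(H|L,F)·P(F).

P(H|do(L)): backdoor, adjust for {F}.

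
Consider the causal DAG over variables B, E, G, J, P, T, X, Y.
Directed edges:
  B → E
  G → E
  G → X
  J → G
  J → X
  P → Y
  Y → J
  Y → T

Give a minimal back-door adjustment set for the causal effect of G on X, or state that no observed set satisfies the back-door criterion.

G→X: minimal back-door set {J}.

desc(G)\{G}={E,X}; candidates ⊆ {B,J,P,T,Y}.
size 0: {}; under {} G still reaches {J,P,T,X,Y} ∋ X.
{J}: G⊥X given {J} in G with G→· removed — back-door holds.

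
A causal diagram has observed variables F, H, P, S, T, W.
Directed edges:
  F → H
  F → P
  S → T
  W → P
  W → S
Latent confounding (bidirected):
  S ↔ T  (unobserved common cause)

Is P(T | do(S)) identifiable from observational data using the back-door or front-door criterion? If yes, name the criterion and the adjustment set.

desc(S)\{S}={T}; candidates ⊆ {F,H,P,W}.
S↔T: latent back-door arc(s) into S.
size 0: {}; under {} S still reaches {P,T,W} ∋ T.
size 1: {F}, {H}, {P} …(+1); under {F} S still reaches {P,T,W} ∋ T.
size 2: {F,H}, {F,P}, {F,W} …(+3); under {F,H} S still reaches {P,T,W} ∋ T.
S↔T cannot be blocked by any observed set — no back-door set.
No mediator lies on a directed S→…→T path.
Neither criterion identifies P(T|do(S)) in this graph.

P(T|do(S)): not identifiable (no BD/FD set).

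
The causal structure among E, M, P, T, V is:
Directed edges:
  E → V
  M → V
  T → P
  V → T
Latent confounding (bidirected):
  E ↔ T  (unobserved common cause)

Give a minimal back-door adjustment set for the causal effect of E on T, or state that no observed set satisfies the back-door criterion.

E→T: no observed back-door set.

desc(E)\{E}={P,T,V}; candidates ⊆ {M}.
E↔T: latent back-door arc(s) into E.
size 0: {}; under {} E still reaches {P,T} ∋ T.
size 1: {M}; under {M} E still reaches {P,T} ∋ T.
E↔T cannot be blocked by any observed set — no back-door set.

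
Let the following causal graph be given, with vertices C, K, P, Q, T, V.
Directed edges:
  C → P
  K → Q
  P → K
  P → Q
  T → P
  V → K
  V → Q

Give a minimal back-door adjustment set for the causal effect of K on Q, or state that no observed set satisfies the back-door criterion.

K→Q: minimal back-door set {P, V}.

desc(K)\{K}={Q}; candidates ⊆ {C,P,T,V}.
size 0: {}; under {} K still reaches {C,P,Q,T,V} ∋ Q.
size 1: {C}, {P}, {T} …(+1); under {C} K still reaches {P,Q,T,V} ∋ Q.
{P,V}: K⊥Q given {P,V} in G with K→· removed — back-door holds.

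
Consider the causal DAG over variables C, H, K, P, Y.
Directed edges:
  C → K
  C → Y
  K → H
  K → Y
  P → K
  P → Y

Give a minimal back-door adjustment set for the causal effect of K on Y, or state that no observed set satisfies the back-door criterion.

K→Y: minimal back-door set {C, P}.

desc(K)\{K}={H,Y}; candidates ⊆ {C,P}.
size 0: {}; under {} K still reaches {C,P,Y} ∋ Y.
size 1: {C}, {P}; under {C} K still reaches {P,Y} ∋ Y.
{C,P}: K⊥Y given {C,P} in G with K→· removed — back-door holds.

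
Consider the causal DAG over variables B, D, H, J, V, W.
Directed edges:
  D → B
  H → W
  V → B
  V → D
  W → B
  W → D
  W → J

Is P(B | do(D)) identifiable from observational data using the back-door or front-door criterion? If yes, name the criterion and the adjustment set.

P(B|do(D)): backdoor, adjust for {V, W}.

desc(D)\{D}={B}; candidates ⊆ {H,J,V,W}.
size 0: {}; under {} D still reaches {B,H,J,V,W} ∋ B.
size 1: {H}, {J}, {V} …(+1); under {H} D still reaches {B,J,V,W} ∋ B.
{V,W}: D⊥B given {V,W} in G with D→· removed — back-door holds.
P(B|do(D)) = Σ_{V,W} P(B|D,V,W)·P(V,W).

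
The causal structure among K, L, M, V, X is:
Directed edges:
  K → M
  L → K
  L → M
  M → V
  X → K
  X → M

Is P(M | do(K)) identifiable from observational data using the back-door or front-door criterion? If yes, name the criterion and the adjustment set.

desc(K)\{K}={M,V}; candidates ⊆ {L,X}.
size 0: {}; under {} K still reaches {L,M,V,X} ∋ M.
size 1: {L}, {X}; under {L} K still reaches {M,V,X} ∋ M.
{L,X}: K⊥M given {L,X} in G with K→· removed — back-door holds.
P(M|do(K)) = Σ_{L,X} P(M|K,L,X)·P(L,X).

P(M|do(K)): backdoor, adjust for {L, X}.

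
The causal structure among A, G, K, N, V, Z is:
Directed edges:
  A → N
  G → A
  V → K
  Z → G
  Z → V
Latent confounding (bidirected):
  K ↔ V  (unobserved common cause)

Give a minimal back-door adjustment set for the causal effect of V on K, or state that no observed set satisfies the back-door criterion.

V→K: no observed back-door set.

desc(V)\{V}={K}; candidates ⊆ {A,G,N,Z}.
V↔K: latent back-door arc(s) into V.
size 0: {}; under {} V still reaches {A,G,K,N,Z} ∋ K.
size 1: {A}, {G}, {N} …(+1); under {A} V still reaches {G,K,Z} ∋ K.
size 2: {A,G}, {A,N}, {A,Z} …(+3); under {A,G} V still reaches {K,Z} ∋ K.
V↔K cannot be blocked by any observed set — no back-door set.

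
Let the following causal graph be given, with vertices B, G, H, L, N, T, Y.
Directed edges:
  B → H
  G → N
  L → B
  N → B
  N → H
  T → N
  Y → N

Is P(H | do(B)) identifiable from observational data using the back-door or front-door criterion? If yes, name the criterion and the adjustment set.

desc(B)\{B}={H}; candidates ⊆ {G,L,N,T,Y}.
size 0: {}; under {} B still reaches {G,H,L,N,T,Y} ∋ H.
{N}: B⊥H given {N} in G with B→· removed — back-door holds.
P(H|do(B)) = Σ_{N} P(H|B,N)·P(N).

P(H|do(B)): backdoor, adjust for {N}.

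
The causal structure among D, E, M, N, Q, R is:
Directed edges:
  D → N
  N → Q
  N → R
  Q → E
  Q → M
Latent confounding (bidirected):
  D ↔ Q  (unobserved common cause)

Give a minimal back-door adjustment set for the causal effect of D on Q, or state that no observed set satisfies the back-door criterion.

desc(D)\{D}={E,M,N,Q,R}; candidates ⊆ {—}.
D↔Q: latent back-door arc(s) into D.
size 0: {}; under {} D still reaches {E,M,Q} ∋ Q.
D↔Q cannot be blocked by any observed set — no back-door set.

D→Q: no observed back-door set.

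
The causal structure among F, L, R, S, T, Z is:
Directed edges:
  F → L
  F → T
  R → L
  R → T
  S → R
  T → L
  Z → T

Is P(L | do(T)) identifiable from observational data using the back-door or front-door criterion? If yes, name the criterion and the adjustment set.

P(L|do(T)): backdoor, adjust for {F, R}.

desc(T)\{T}={L}; candidates ⊆ {F,R,S,Z}.
size 0: {}; under {} T still reaches {F,L,R,S,Z} ∋ L.
size 1: {F}, {R}, {S} …(+1); under {F} T still reaches {L,R,S,Z} ∋ L.
{F,R}: T⊥L given {F,R} in G with T→· removed — back-door holds.
P(L|do(T)) = Σ_{F,R} P(L|T,F,R)·P(F,R).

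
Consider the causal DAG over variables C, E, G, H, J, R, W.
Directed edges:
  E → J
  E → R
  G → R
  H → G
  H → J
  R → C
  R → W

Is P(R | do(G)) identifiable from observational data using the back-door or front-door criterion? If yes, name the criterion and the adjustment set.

desc(G)\{G}={C,R,W}; candidates ⊆ {E,H,J}.
∅: G⊥R given ∅ in G with G→· removed — back-door holds.
P(R|do(G)) = P(R|G) — no adjustment needed.

P(R|do(G)): backdoor, adjust for ∅.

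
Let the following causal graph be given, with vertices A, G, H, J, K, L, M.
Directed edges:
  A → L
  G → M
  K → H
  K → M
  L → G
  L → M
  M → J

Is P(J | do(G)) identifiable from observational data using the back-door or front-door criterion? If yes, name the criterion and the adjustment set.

P(J|do(G)): backdoor, adjust for {L}.

desc(G)\{G}={J,M}; candidates ⊆ {A,H,K,L}.
size 0: {}; under {} G still reaches {A,J,L,M} ∋ J.
{L}: G⊥J given {L} in G with G→· removed — back-door holds.
P(J|do(G)) = Σ_{L} P(J|G,L)·P(L).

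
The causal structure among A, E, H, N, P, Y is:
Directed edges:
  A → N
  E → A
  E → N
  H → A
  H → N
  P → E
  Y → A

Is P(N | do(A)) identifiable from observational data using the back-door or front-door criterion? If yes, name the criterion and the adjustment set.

desc(A)\{A}={N}; candidates ⊆ {E,H,P,Y}.
size 0: {}; under {} A still reaches {E,H,N,P,Y} ∋ N.
size 1: {E}, {H}, {P} …(+1); under {E} A still reaches {H,N,Y} ∋ N.
{E,H}: A⊥N given {E,H} in G with A→· removed — back-door holds.
P(N|do(A)) = Σ_{E,H} P(N|A,E,H)·P(E,H).

P(N|do(A)): backdoor, adjust for {E, H}.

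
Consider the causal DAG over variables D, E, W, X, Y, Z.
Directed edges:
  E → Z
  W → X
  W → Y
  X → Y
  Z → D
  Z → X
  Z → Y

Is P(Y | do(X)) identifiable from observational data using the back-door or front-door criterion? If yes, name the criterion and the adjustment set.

desc(X)\{X}={Y}; candidates ⊆ {D,E,W,Z}.
size 0: {}; under {} X still reaches {D,E,W,Y,Z} ∋ Y.
size 1: {D}, {E}, {W} …(+1); under {D} X still reaches {E,W,Y,Z} ∋ Y.
{W,Z}: X⊥Y given {W,Z} in G with X→· removed — back-door holds.
P(Y|do(X)) = Σ_{W,Z} P(Y|X,W,Z)·P(W,Z).

P(Y|do(X)): backdoor, adjust for {W, Z}.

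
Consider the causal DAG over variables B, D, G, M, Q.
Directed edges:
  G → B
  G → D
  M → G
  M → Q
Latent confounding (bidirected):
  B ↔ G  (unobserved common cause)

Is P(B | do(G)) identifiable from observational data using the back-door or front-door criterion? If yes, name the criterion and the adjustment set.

P(B|do(G)): not identifiable (no BD/FD set).

desc(G)\{G}={B,D}; candidates ⊆ {M,Q}.
G↔B: latent back-door arc(s) into G.
size 0: {}; under {} G still reaches {B,M,Q} ∋ B.
size 1: {M}, {Q}; under {M} G still reaches {B} ∋ B.
size 2: {M,Q}; under {M,Q} G still reaches {B} ∋ B.
G↔B cannot be blocked by any observed set — no back-door set.
No mediator lies on a directed G→…→B path.
Neither criterion identifies P(B|do(G)) in this graph.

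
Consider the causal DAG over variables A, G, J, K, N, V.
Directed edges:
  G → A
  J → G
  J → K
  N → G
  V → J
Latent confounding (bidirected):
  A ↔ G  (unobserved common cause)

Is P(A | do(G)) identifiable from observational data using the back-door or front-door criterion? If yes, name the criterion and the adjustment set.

desc(G)\{G}={A}; candidates ⊆ {J,K,N,V}.
G↔A: latent back-door arc(s) into G.
size 0: {}; under {} G still reaches {A,J,K,N,V} ∋ A.
size 1: {J}, {K}, {N} …(+1); under {J} G still reaches {A,N} ∋ A.
size 2: {J,K}, {J,N}, {J,V} …(+3); under {J,K} G still reaches {A,N} ∋ A.
G↔A cannot be blocked by any observed set — no back-door set.
No mediator lies on a directed G→…→A path.
Neither criterion identifies P(A|do(G)) in this graph.

P(A|do(G)): not identifiable (no BD/FD set).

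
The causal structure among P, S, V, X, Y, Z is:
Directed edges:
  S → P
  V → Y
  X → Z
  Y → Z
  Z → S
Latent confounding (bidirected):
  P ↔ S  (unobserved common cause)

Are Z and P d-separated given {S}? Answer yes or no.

No — Z and P are d-connected given {S}.

Bayes-Ball from Z | {S} reaches {P,V,X,Y}.
P ∈ reach(Z|{S}) ⇒ Z ⊥̸ P | {S}.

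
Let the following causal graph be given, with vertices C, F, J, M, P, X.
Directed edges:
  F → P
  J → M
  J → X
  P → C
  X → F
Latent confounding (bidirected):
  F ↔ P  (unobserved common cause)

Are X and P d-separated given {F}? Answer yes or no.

Bayes-Ball from X | {F} reaches {C,J,M,P}.
P ∈ reach(X|{F}) ⇒ X ⊥̸ P | {F}.

No — X and P are d-connected given {F}.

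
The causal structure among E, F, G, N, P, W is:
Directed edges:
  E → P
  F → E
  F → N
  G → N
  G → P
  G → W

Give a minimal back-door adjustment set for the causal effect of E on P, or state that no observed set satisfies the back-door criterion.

E→P: minimal back-door set ∅.

desc(E)\{E}={P}; candidates ⊆ {F,G,N,W}.
∅: E⊥P given ∅ in G with E→· removed — back-door holds.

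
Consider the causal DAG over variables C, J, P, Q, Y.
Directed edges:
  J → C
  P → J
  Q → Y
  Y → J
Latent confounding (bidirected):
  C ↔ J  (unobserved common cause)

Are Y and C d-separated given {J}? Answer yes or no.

Bayes-Ball from Y | {J} reaches {C,P,Q}.
C ∈ reach(Y|{J}) ⇒ Y ⊥̸ C | {J}.

No — Y and C are d-connected given {J}.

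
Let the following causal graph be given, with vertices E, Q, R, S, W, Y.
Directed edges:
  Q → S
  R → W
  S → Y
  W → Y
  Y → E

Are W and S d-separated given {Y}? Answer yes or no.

No — W and S are d-connected given {Y}.

Bayes-Ball from W | {Y} reaches {Q,R,S}.
S ∈ reach(W|{Y}) ⇒ W ⊥̸ S | {Y}.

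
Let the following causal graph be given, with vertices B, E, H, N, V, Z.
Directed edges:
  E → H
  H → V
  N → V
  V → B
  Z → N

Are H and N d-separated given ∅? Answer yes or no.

Bayes-Ball from H | ∅ reaches {B,E,V}.
N ∉ reach(H|∅) ⇒ H ⊥ N | ∅.

Yes — H ⊥ N | ∅.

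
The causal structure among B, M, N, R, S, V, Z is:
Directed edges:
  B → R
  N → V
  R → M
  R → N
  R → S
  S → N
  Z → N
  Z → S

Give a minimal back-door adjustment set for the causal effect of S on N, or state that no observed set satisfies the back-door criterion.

S→N: minimal back-door set {R, Z}.

desc(S)\{S}={N,V}; candidates ⊆ {B,M,R,Z}.
size 0: {}; under {} S still reaches {B,M,N,R,V,Z} ∋ N.
size 1: {B}, {M}, {R} …(+1); under {B} S still reaches {M,N,R,V,Z} ∋ N.
{R,Z}: S⊥N given {R,Z} in G with S→· removed — back-door holds.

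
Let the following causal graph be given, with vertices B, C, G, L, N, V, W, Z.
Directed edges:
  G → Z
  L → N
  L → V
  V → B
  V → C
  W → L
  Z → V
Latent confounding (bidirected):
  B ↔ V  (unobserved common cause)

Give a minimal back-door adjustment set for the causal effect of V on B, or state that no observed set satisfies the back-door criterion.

desc(V)\{V}={B,C}; candidates ⊆ {G,L,N,W,Z}.
V↔B: latent back-door arc(s) into V.
size 0: {}; under {} V still reaches {B,G,L,N,W,Z} ∋ B.
size 1: {G}, {L}, {N} …(+2); under {G} V still reaches {B,L,N,W,Z} ∋ B.
size 2: {G,L}, {G,N}, {G,W} …(+7); under {G,L} V still reaches {B,Z} ∋ B.
V↔B cannot be blocked by any observed set — no back-door set.

V→B: no observed back-door set.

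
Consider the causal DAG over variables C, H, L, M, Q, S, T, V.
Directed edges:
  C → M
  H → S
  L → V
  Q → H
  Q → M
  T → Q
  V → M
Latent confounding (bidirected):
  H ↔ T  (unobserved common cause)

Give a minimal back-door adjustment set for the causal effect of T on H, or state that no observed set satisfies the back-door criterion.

desc(T)\{T}={H,M,Q,S}; candidates ⊆ {C,L,V}.
T↔H: latent back-door arc(s) into T.
size 0: {}; under {} T still reaches {H,S} ∋ H.
size 1: {C}, {L}, {V}; under {C} T still reaches {H,S} ∋ H.
size 2: {C,L}, {C,V}, {L,V}; under {C,L} T still reaches {H,S} ∋ H.
T↔H cannot be blocked by any observed set — no back-door set.

T→H: no observed back-door set.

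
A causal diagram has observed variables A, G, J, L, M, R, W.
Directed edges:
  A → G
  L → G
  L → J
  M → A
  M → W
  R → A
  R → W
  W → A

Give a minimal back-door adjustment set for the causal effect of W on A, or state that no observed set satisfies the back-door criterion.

desc(W)\{W}={A,G}; candidates ⊆ {J,L,M,R}.
size 0: {}; under {} W still reaches {A,G,M,R} ∋ A.
size 1: {J}, {L}, {M} …(+1); under {J} W still reaches {A,G,M,R} ∋ A.
{M,R}: W⊥A given {M,R} in G with W→· removed — back-door holds.

W→A: minimal back-door set {M, R}.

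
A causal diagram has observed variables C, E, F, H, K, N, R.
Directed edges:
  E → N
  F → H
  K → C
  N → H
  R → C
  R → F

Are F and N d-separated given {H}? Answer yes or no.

Bayes-Ball from F | {H} reaches {C,E,N,R}.
N ∈ reach(F|{H}) ⇒ F ⊥̸ N | {H}.

No — F and N are d-connected given {H}.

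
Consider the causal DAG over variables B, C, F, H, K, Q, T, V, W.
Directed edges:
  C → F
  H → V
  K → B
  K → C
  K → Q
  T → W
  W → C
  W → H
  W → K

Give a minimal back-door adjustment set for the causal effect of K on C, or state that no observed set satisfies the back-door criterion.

desc(K)\{K}={B,C,F,Q}; candidates ⊆ {H,T,V,W}.
size 0: {}; under {} K still reaches {C,F,H,T,V,W} ∋ C.
{W}: K⊥C given {W} in G with K→· removed — back-door holds.

K→C: minimal back-door set {W}.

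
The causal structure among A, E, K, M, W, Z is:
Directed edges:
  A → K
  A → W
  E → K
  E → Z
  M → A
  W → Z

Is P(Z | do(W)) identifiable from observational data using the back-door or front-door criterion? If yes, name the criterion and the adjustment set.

P(Z|do(W)): backdoor, adjust for ∅.

desc(W)\{W}={Z}; candidates ⊆ {A,E,K,M}.
∅: W⊥Z given ∅ in G with W→· removed — back-door holds.
P(Z|do(W)) = P(Z|W) — no adjustment needed.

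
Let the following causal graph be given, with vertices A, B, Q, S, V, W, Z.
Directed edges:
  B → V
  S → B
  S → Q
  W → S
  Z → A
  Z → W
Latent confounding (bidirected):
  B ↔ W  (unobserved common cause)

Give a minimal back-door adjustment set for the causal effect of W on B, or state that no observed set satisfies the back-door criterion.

desc(W)\{W}={B,Q,S,V}; candidates ⊆ {A,Z}.
W↔B: latent back-door arc(s) into W.
size 0: {}; under {} W still reaches {A,B,V,Z} ∋ B.
size 1: {A}, {Z}; under {A} W still reaches {B,V,Z} ∋ B.
size 2: {A,Z}; under {A,Z} W still reaches {B,V} ∋ B.
W↔B cannot be blocked by any observed set — no back-door set.

W→B: no observed back-door set.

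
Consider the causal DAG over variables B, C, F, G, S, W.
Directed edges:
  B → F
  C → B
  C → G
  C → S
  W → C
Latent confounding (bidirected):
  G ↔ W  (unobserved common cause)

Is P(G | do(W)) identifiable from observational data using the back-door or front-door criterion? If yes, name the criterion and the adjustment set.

desc(W)\{W}={B,C,F,G,S}; candidates ⊆ {—}.
W↔G: latent back-door arc(s) into W.
size 0: {}; under {} W still reaches {G} ∋ G.
W↔G cannot be blocked by any observed set — no back-door set.
{C}: (i) intercepts every directed W→G path; (ii) no back-door W→{C}; (iii) {W} blocks every back-door {C}→G. Front-door holds.
P(G|do(W)) = Σ_{C} P(C|W) Σ_{W'} P(G|C,W')P(W').

P(G|do(W)): frontdoor, adjust for {C}.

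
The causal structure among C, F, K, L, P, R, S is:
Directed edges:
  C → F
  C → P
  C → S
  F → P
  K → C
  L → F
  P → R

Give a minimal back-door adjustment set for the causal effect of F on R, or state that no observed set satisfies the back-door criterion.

F→R: minimal back-door set {C}.

desc(F)\{F}={P,R}; candidates ⊆ {C,K,L,S}.
size 0: {}; under {} F still reaches {C,K,L,P,R,S} ∋ R.
{C}: F⊥R given {C} in G with F→· removed — back-door holds.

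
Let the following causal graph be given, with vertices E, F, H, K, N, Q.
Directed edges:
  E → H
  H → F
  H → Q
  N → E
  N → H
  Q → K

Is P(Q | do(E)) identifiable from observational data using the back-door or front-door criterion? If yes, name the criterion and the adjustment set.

desc(E)\{E}={F,H,K,Q}; candidates ⊆ {N}.
size 0: {}; under {} E still reaches {F,H,K,N,Q} ∋ Q.
{N}: E⊥Q given {N} in G with E→· removed — back-door holds.
P(Q|do(E)) = Σ_{N} P(Q|E,N)·P(N).

P(Q|do(E)): backdoor, adjust for {N}.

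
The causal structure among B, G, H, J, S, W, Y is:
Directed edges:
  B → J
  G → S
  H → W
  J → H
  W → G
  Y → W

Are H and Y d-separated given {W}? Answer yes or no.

Bayes-Ball from H | {W} reaches {B,J,Y}.
Y ∈ reach(H|{W}) ⇒ H ⊥̸ Y | {W}.

No — H and Y are d-connected given {W}.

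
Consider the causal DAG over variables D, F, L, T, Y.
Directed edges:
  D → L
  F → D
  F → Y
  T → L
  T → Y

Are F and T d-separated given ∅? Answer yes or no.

Yes — F ⊥ T | ∅.

Bayes-Ball from F | ∅ reaches {D,L,Y}.
T ∉ reach(F|∅) ⇒ F ⊥ T | ∅.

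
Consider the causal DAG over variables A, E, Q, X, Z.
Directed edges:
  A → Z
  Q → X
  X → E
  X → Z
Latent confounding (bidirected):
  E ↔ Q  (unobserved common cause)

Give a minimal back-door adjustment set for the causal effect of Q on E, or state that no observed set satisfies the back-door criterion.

desc(Q)\{Q}={E,X,Z}; candidates ⊆ {A}.
Q↔E: latent back-door arc(s) into Q.
size 0: {}; under {} Q still reaches {E} ∋ E.
size 1: {A}; under {A} Q still reaches {E} ∋ E.
Q↔E cannot be blocked by any observed set — no back-door set.

Q→E: no observed back-door set.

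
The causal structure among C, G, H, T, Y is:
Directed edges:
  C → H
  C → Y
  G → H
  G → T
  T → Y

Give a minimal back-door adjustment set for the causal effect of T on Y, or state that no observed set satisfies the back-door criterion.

T→Y: minimal back-door set ∅.

desc(T)\{T}={Y}; candidates ⊆ {C,G,H}.
∅: T⊥Y given ∅ in G with T→· removed — back-door holds.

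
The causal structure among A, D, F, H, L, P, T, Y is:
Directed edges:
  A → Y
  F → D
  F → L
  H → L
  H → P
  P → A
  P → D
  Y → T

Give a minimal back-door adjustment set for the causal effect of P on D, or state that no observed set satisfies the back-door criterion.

desc(P)\{P}={A,D,T,Y}; candidates ⊆ {F,H,L}.
∅: P⊥D given ∅ in G with P→· removed — back-door holds.

P→D: minimal back-door set ∅.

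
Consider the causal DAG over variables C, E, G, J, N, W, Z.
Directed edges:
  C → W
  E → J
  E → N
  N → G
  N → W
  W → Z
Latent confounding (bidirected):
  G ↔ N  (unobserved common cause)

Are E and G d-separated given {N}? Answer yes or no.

Bayes-Ball from E | {N} reaches {G,J}.
G ∈ reach(E|{N}) ⇒ E ⊥̸ G | {N}.

No — E and G are d-connected given {N}.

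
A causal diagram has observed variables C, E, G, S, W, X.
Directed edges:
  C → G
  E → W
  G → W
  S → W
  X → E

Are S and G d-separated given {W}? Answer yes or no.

No — S and G are d-connected given {W}.

Bayes-Ball from S | {W} reaches {C,E,G,X}.
G ∈ reach(S|{W}) ⇒ S ⊥̸ G | {W}.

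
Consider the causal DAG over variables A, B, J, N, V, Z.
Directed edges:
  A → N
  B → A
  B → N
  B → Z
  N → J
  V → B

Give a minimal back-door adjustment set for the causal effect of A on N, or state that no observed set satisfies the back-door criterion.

A→N: minimal back-door set {B}.

desc(A)\{A}={J,N}; candidates ⊆ {B,V,Z}.
size 0: {}; under {} A still reaches {B,J,N,V,Z} ∋ N.
{B}: A⊥N given {B} in G with A→· removed — back-door holds.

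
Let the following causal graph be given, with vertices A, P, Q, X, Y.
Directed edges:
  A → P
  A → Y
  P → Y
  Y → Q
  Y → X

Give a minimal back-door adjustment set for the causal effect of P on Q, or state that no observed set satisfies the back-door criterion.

P→Q: minimal back-door set {A}.

desc(P)\{P}={Q,X,Y}; candidates ⊆ {A}.
size 0: {}; under {} P still reaches {A,Q,X,Y} ∋ Q.
{A}: P⊥Q given {A} in G with P→· removed — back-door holds.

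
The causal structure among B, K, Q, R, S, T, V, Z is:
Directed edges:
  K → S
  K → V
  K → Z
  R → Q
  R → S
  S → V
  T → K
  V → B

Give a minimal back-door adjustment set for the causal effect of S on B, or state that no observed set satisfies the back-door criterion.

S→B: minimal back-door set {K}.

desc(S)\{S}={B,V}; candidates ⊆ {K,Q,R,T,Z}.
size 0: {}; under {} S still reaches {B,K,Q,R,T,V,Z} ∋ B.
{K}: S⊥B given {K} in G with S→· removed — back-door holds.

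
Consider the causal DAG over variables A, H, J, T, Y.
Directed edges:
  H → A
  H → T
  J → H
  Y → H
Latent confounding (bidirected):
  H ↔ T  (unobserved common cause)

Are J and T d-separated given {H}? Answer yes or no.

No — J and T are d-connected given {H}.

Bayes-Ball from J | {H} reaches {T,Y}.
T ∈ reach(J|{H}) ⇒ J ⊥̸ T | {H}.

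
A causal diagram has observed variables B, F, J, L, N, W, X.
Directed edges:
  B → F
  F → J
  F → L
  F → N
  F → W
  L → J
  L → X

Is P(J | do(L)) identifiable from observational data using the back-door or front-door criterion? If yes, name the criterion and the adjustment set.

desc(L)\{L}={J,X}; candidates ⊆ {B,F,N,W}.
size 0: {}; under {} L still reaches {B,F,J,N,W} ∋ J.
{F}: L⊥J given {F} in G with L→· removed — back-door holds.
P(J|do(L)) = Σ_{F} P(J|L,F)·P(F).

P(J|do(L)): backdoor, adjust for {F}.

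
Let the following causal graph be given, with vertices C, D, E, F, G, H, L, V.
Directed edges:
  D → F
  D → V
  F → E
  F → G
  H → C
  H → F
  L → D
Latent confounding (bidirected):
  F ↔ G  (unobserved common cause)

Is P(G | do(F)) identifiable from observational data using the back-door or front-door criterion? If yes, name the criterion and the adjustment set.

P(G|do(F)): not identifiable (no BD/FD set).

desc(F)\{F}={E,G}; candidates ⊆ {C,D,H,L,V}.
F↔G: latent back-door arc(s) into F.
size 0: {}; under {} F still reaches {C,D,G,H,L,V} ∋ G.
size 1: {C}, {D}, {H} …(+2); under {C} F still reaches {D,G,H,L,V} ∋ G.
size 2: {C,D}, {C,H}, {C,L} …(+7); under {C,D} F still reaches {G,H} ∋ G.
F↔G cannot be blocked by any observed set — no back-door set.
No mediator lies on a directed F→…→G path.
Neither criterion identifies P(G|do(F)) in this graph.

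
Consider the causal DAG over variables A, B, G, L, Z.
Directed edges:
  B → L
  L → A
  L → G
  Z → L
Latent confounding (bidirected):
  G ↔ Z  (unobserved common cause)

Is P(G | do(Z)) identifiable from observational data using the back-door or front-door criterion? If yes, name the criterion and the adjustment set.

P(G|do(Z)): frontdoor, adjust for {L}.

desc(Z)\{Z}={A,G,L}; candidates ⊆ {B}.
Z↔G: latent back-door arc(s) into Z.
size 0: {}; under {} Z still reaches {G} ∋ G.
size 1: {B}; under {B} Z still reaches {G} ∋ G.
Z↔G cannot be blocked by any observed set — no back-door set.
{L}: (i) intercepts every directed Z→G path; (ii) no back-door Z→{L}; (iii) {Z} blocks every back-door {L}→G. Front-door holds.
P(G|do(Z)) = Σ_{L} P(L|Z) Σ_{Z'} P(G|L,Z')P(Z').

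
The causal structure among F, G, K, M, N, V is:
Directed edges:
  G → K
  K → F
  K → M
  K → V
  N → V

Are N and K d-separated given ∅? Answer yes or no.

Yes — N ⊥ K | ∅.

Bayes-Ball from N | ∅ reaches {V}.
K ∉ reach(N|∅) ⇒ N ⊥ K | ∅.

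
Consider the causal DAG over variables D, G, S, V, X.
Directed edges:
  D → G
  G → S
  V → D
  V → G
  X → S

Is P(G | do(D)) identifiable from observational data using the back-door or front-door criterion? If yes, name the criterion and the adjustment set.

desc(D)\{D}={G,S}; candidates ⊆ {V,X}.
size 0: {}; under {} D still reaches {G,S,V} ∋ G.
{V}: D⊥G given {V} in G with D→· removed — back-door holds.
P(G|do(D)) = Σ_{V} P(G|D,V)·P(V).

P(G|do(D)): backdoor, adjust for {V}.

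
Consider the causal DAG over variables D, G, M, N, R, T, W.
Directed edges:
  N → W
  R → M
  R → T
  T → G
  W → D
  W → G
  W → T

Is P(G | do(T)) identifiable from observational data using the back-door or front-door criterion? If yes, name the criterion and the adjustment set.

desc(T)\{T}={G}; candidates ⊆ {D,M,N,R,W}.
size 0: {}; under {} T still reaches {D,G,M,N,R,W} ∋ G.
{W}: T⊥G given {W} in G with T→· removed — back-door holds.
P(G|do(T)) = Σ_{W} P(G|T,W)·P(W).

P(G|do(T)): backdoor, adjust for {W}.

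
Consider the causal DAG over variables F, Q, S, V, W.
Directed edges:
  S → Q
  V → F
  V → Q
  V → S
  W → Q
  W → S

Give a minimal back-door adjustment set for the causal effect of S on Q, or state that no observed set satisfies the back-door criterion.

S→Q: minimal back-door set {V, W}.

desc(S)\{S}={Q}; candidates ⊆ {F,V,W}.
size 0: {}; under {} S still reaches {F,Q,V,W} ∋ Q.
size 1: {F}, {V}, {W}; under {F} S still reaches {Q,V,W} ∋ Q.
{V,W}: S⊥Q given {V,W} in G with S→· removed — back-door holds.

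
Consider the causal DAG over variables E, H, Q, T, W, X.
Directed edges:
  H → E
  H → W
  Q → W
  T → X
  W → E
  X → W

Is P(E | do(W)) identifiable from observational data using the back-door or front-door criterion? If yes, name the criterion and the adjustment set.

desc(W)\{W}={E}; candidates ⊆ {H,Q,T,X}.
size 0: {}; under {} W still reaches {E,H,Q,T,X} ∋ E.
{H}: W⊥E given {H} in G with W→· removed — back-door holds.
P(E|do(W)) = Σ_{H} P(E|W,H)·P(H).

P(E|do(W)): backdoor, adjust for {H}.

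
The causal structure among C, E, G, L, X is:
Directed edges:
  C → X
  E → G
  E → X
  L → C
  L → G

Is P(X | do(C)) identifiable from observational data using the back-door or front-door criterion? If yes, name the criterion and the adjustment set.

P(X|do(C)): backdoor, adjust for ∅.

desc(C)\{C}={X}; candidates ⊆ {E,G,L}.
∅: C⊥X given ∅ in G with C→· removed — back-door holds.
P(X|do(C)) = P(X|C) — no adjustment needed.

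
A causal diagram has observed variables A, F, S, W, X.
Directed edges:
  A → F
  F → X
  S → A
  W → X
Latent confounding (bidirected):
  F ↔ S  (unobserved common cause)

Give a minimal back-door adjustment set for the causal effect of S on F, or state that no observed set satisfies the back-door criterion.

desc(S)\{S}={A,F,X}; candidates ⊆ {W}.
S↔F: latent back-door arc(s) into S.
size 0: {}; under {} S still reaches {F,X} ∋ F.
size 1: {W}; under {W} S still reaches {F,X} ∋ F.
S↔F cannot be blocked by any observed set — no back-door set.

S→F: no observed back-door set.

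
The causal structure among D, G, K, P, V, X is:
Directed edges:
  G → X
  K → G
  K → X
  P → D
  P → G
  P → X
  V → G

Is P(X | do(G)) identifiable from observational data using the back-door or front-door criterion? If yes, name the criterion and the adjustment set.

desc(G)\{G}={X}; candidates ⊆ {D,K,P,V}.
size 0: {}; under {} G still reaches {D,K,P,V,X} ∋ X.
size 1: {D}, {K}, {P} …(+1); under {D} G still reaches {K,P,V,X} ∋ X.
{K,P}: G⊥X given {K,P} in G with G→· removed — back-door holds.
P(X|do(G)) = Σ_{K,P} P(X|G,K,P)·P(K,P).

P(X|do(G)): backdoor, adjust for {K, P}.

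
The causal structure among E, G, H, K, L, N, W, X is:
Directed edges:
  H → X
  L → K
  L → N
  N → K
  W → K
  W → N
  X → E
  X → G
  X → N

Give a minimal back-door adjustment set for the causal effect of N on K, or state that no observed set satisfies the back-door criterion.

N→K: minimal back-door set {L, W}.

desc(N)\{N}={K}; candidates ⊆ {E,G,H,L,W,X}.
size 0: {}; under {} N still reaches {E,G,H,K,L,W,X} ∋ K.
size 1: {E}, {G}, {H} …(+3); under {E} N still reaches {G,H,K,L,W,X} ∋ K.
{L,W}: N⊥K given {L,W} in G with N→· removed — back-door holds.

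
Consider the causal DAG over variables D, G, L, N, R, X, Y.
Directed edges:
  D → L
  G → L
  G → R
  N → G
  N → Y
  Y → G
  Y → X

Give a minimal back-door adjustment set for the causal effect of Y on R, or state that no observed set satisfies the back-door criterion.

desc(Y)\{Y}={G,L,R,X}; candidates ⊆ {D,N}.
size 0: {}; under {} Y still reaches {G,L,N,R} ∋ R.
{N}: Y⊥R given {N} in G with Y→· removed — back-door holds.

Y→R: minimal back-door set {N}.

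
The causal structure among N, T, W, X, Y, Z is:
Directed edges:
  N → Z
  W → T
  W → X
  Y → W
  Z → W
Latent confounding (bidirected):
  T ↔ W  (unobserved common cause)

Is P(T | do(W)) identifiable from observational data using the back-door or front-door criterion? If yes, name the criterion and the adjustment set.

P(T|do(W)): not identifiable (no BD/FD set).

desc(W)\{W}={T,X}; candidates ⊆ {N,Y,Z}.
W↔T: latent back-door arc(s) into W.
size 0: {}; under {} W still reaches {N,T,Y,Z} ∋ T.
size 1: {N}, {Y}, {Z}; under {N} W still reaches {T,Y,Z} ∋ T.
size 2: {N,Y}, {N,Z}, {Y,Z}; under {N,Y} W still reaches {T,Z} ∋ T.
W↔T cannot be blocked by any observed set — no back-door set.
No mediator lies on a directed W→…→T path.
Neither criterion identifies P(T|do(W)) in this graph.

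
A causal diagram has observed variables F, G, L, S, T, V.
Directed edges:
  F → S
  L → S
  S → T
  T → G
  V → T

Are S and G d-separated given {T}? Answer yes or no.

Yes — S ⊥ G | {T}.

Bayes-Ball from S | {T} reaches {F,L,V}.
G ∉ reach(S|{T}) ⇒ S ⊥ G | {T}.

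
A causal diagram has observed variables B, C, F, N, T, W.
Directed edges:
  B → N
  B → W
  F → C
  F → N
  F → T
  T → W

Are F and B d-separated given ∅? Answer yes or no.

Bayes-Ball from F | ∅ reaches {C,N,T,W}.
B ∉ reach(F|∅) ⇒ F ⊥ B | ∅.

Yes — F ⊥ B | ∅.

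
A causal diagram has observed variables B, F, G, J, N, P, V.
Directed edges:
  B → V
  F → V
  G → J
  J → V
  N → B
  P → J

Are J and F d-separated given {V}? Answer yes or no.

Bayes-Ball from J | {V} reaches {B,F,G,N,P}.
F ∈ reach(J|{V}) ⇒ J ⊥̸ F | {V}.

No — J and F are d-connected given {V}.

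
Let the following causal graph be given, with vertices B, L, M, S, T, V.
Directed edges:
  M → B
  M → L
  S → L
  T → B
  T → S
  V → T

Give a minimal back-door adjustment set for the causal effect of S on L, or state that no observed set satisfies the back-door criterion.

desc(S)\{S}={L}; candidates ⊆ {B,M,T,V}.
∅: S⊥L given ∅ in G with S→· removed — back-door holds.

S→L: minimal back-door set ∅.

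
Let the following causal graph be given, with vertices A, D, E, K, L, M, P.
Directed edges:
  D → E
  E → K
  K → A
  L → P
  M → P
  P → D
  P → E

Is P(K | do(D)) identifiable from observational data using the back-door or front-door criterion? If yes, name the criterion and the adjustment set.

desc(D)\{D}={A,E,K}; candidates ⊆ {L,M,P}.
size 0: {}; under {} D still reaches {A,E,K,L,M,P} ∋ K.
{P}: D⊥K given {P} in G with D→· removed — back-door holds.
P(K|do(D)) = Σ_{P} P(K|D,P)·P(P).

P(K|do(D)): backdoor, adjust for {P}.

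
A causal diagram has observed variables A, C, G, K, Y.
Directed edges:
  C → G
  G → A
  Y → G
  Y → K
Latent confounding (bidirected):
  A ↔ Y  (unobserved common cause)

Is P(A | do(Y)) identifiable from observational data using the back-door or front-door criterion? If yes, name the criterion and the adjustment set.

P(A|do(Y)): frontdoor, adjust for {G}.

desc(Y)\{Y}={A,G,K}; candidates ⊆ {C}.
Y↔A: latent back-door arc(s) into Y.
size 0: {}; under {} Y still reaches {A} ∋ A.
size 1: {C}; under {C} Y still reaches {A} ∋ A.
Y↔A cannot be blocked by any observed set — no back-door set.
{G}: (i) intercepts every directed Y→A path; (ii) no back-door Y→{G}; (iii) {Y} blocks every back-door {G}→A. Front-door holds.
P(A|do(Y)) = Σ_{G} P(G|Y) Σ_{Y'} P(A|G,Y')P(Y').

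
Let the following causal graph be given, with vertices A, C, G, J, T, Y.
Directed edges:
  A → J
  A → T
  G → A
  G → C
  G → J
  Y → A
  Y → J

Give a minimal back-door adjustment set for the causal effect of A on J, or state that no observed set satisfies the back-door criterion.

A→J: minimal back-door set {G, Y}.

desc(A)\{A}={J,T}; candidates ⊆ {C,G,Y}.
size 0: {}; under {} A still reaches {C,G,J,Y} ∋ J.
size 1: {C}, {G}, {Y}; under {C} A still reaches {G,J,Y} ∋ J.
{G,Y}: A⊥J given {G,Y} in G with A→· removed — back-door holds.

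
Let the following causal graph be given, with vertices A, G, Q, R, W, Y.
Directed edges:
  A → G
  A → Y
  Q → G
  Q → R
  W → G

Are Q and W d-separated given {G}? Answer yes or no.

Bayes-Ball from Q | {G} reaches {A,R,W,Y}.
W ∈ reach(Q|{G}) ⇒ Q ⊥̸ W | {G}.

No — Q and W are d-connected given {G}.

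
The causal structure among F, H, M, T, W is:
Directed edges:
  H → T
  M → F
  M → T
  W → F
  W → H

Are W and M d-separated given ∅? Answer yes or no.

Yes — W ⊥ M | ∅.

Bayes-Ball from W | ∅ reaches {F,H,T}.
M ∉ reach(W|∅) ⇒ W ⊥ M | ∅.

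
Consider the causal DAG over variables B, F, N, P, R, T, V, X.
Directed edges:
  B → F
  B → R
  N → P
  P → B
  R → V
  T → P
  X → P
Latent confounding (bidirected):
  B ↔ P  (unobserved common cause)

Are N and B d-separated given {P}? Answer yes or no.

No — N and B are d-connected given {P}.

Bayes-Ball from N | {P} reaches {B,F,R,T,V,X}.
B ∈ reach(N|{P}) ⇒ N ⊥̸ B | {P}.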